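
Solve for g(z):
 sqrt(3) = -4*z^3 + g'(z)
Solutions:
 g(z) = C1 + z^4 + sqrt(3)*z


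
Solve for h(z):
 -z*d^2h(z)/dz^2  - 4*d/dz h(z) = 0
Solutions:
 h(z) = C1 + C2/z^3


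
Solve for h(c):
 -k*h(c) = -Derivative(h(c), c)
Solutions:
 h(c) = C1*exp(c*k)


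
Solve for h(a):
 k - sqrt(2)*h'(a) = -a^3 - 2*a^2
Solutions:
 h(a) = C1 + sqrt(2)*a^4/8 + sqrt(2)*a^3/3 + sqrt(2)*a*k/2


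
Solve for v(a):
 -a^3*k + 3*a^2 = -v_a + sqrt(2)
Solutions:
 v(a) = C1 + a^4*k/4 - a^3 + sqrt(2)*a


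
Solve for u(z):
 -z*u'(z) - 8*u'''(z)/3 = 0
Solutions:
 u(z) = C1 + Integral(C2*airyai(-3^(1/3)*z/2) + C3*airybi(-3^(1/3)*z/2), z)


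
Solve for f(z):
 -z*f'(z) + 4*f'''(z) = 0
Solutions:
 f(z) = C1 + Integral(C2*airyai(2^(1/3)*z/2) + C3*airybi(2^(1/3)*z/2), z)


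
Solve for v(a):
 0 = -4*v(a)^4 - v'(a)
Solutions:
 v(a) = (-3^(2/3) - 3*3^(1/6)*I)*(1/(C1 + 4*a))^(1/3)/6
 v(a) = (-3^(2/3) + 3*3^(1/6)*I)*(1/(C1 + 4*a))^(1/3)/6
 v(a) = (1/(C1 + 12*a))^(1/3)


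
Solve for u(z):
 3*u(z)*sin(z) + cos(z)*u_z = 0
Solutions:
 u(z) = C1*cos(z)^3


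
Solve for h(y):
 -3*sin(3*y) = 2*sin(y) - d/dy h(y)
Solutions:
 h(y) = C1 - 2*cos(y) - cos(3*y)


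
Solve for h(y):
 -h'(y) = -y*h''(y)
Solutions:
 h(y) = C1 + C2*y^2


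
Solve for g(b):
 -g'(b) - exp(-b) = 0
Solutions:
 g(b) = C1 + exp(-b)


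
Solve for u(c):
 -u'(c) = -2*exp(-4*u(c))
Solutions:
 u(c) = log(-I*(C1 + 8*c)^(1/4))
 u(c) = log(I*(C1 + 8*c)^(1/4))
 u(c) = log(-(C1 + 8*c)^(1/4))
 u(c) = log(C1 + 8*c)/4


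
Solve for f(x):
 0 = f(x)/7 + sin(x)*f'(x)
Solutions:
 f(x) = C1*(cos(x) + 1)^(1/14)/(cos(x) - 1)^(1/14)


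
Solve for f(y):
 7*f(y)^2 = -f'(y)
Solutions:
 f(y) = 1/(C1 + 7*y)


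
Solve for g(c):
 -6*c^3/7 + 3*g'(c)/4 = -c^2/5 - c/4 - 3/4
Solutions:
 g(c) = C1 + 2*c^4/7 - 4*c^3/45 - c^2/6 - c


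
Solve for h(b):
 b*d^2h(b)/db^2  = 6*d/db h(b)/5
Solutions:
 h(b) = C1 + C2*b^(11/5)


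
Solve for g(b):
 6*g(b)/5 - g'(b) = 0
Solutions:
 g(b) = C1*exp(6*b/5)


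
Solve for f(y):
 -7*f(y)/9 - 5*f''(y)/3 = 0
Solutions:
 f(y) = C1*sin(sqrt(105)*y/15) + C2*cos(sqrt(105)*y/15)


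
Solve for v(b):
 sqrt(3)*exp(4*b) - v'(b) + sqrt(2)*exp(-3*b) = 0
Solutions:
 v(b) = C1 + sqrt(3)*exp(4*b)/4 - sqrt(2)*exp(-3*b)/3


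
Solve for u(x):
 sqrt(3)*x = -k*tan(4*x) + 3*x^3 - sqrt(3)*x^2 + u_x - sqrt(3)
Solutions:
 u(x) = C1 - k*log(cos(4*x))/4 - 3*x^4/4 + sqrt(3)*x^3/3 + sqrt(3)*x^2/2 + sqrt(3)*x


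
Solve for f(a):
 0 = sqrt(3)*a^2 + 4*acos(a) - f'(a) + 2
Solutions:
 f(a) = C1 + sqrt(3)*a^3/3 + 4*a*acos(a) + 2*a - 4*sqrt(1 - a^2)


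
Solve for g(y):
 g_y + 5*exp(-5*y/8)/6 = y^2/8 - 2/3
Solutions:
 g(y) = C1 + y^3/24 - 2*y/3 + 4*exp(-5*y/8)/3


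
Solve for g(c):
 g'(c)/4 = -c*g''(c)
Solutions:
 g(c) = C1 + C2*c^(3/4)


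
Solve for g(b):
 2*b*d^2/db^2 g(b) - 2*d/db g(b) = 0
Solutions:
 g(b) = C1 + C2*b^2


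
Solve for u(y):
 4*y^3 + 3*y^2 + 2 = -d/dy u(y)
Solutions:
 u(y) = C1 - y^4 - y^3 - 2*y


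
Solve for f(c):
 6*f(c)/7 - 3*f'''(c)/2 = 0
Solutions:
 f(c) = C3*exp(14^(2/3)*c/7) + (C1*sin(14^(2/3)*sqrt(3)*c/14) + C2*cos(14^(2/3)*sqrt(3)*c/14))*exp(-14^(2/3)*c/14)


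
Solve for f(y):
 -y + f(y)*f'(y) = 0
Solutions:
 f(y) = -sqrt(C1 + y^2)
 f(y) = sqrt(C1 + y^2)


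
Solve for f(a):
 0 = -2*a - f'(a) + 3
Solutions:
 f(a) = C1 - a^2 + 3*a


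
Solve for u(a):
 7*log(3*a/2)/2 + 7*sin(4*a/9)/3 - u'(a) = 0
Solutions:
 u(a) = C1 + 7*a*log(a)/2 - 7*a/2 - 4*a*log(2) + a*log(6)/2 + 3*a*log(3) - 21*cos(4*a/9)/4


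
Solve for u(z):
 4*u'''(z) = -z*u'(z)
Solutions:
 u(z) = C1 + Integral(C2*airyai(-2^(1/3)*z/2) + C3*airybi(-2^(1/3)*z/2), z)


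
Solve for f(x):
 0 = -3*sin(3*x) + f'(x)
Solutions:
 f(x) = C1 - cos(3*x)


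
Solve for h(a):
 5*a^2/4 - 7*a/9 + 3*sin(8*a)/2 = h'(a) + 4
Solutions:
 h(a) = C1 + 5*a^3/12 - 7*a^2/18 - 4*a - 3*cos(8*a)/16


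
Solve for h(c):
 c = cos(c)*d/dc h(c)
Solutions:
 h(c) = C1 + Integral(c/cos(c), c)


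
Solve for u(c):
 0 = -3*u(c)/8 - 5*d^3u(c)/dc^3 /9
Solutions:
 u(c) = C3*exp(-3*5^(2/3)*c/10) + (C1*sin(3*sqrt(3)*5^(2/3)*c/20) + C2*cos(3*sqrt(3)*5^(2/3)*c/20))*exp(3*5^(2/3)*c/20)


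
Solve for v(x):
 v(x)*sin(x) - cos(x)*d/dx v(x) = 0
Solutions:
 v(x) = C1/cos(x)


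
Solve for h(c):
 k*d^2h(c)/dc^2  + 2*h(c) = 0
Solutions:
 h(c) = C1*exp(-sqrt(2)*c*sqrt(-1/k)) + C2*exp(sqrt(2)*c*sqrt(-1/k))


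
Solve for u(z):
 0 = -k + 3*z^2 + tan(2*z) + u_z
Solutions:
 u(z) = C1 + k*z - z^3 + log(cos(2*z))/2


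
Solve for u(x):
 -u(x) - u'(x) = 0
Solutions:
 u(x) = C1*exp(-x)


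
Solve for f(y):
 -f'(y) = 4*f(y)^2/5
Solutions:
 f(y) = 5/(C1 + 4*y)


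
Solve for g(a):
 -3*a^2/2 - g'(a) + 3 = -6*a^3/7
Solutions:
 g(a) = C1 + 3*a^4/14 - a^3/2 + 3*a


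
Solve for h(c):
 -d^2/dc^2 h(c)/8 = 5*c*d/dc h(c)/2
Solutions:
 h(c) = C1 + C2*erf(sqrt(10)*c)


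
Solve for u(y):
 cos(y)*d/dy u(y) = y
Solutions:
 u(y) = C1 + Integral(y/cos(y), y)


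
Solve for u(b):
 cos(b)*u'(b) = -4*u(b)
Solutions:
 u(b) = C1*(sin(b)^2 - 2*sin(b) + 1)/(sin(b)^2 + 2*sin(b) + 1)


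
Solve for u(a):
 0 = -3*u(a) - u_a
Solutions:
 u(a) = C1*exp(-3*a)


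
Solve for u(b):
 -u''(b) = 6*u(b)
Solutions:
 u(b) = C1*sin(sqrt(6)*b) + C2*cos(sqrt(6)*b)


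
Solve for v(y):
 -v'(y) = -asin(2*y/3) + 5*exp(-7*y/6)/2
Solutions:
 v(y) = C1 + y*asin(2*y/3) + sqrt(9 - 4*y^2)/2 + 15*exp(-7*y/6)/7


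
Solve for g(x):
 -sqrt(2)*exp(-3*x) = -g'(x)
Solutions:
 g(x) = C1 - sqrt(2)*exp(-3*x)/3


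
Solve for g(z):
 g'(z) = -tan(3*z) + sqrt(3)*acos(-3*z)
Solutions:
 g(z) = C1 + sqrt(3)*(z*acos(-3*z) + sqrt(1 - 9*z^2)/3) + log(cos(3*z))/3


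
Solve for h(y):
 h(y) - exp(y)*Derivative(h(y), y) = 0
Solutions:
 h(y) = C1*exp(-exp(-y))


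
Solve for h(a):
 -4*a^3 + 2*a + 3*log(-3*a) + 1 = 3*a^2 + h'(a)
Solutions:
 h(a) = C1 - a^4 - a^3 + a^2 + 3*a*log(-a) + a*(-2 + 3*log(3))


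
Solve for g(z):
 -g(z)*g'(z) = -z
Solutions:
 g(z) = -sqrt(C1 + z^2)
 g(z) = sqrt(C1 + z^2)


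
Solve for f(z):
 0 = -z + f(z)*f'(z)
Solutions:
 f(z) = -sqrt(C1 + z^2)
 f(z) = sqrt(C1 + z^2)


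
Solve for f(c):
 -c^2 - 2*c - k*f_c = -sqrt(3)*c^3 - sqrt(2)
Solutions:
 f(c) = C1 + sqrt(3)*c^4/(4*k) - c^3/(3*k) - c^2/k + sqrt(2)*c/k


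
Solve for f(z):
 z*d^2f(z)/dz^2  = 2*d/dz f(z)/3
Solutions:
 f(z) = C1 + C2*z^(5/3)


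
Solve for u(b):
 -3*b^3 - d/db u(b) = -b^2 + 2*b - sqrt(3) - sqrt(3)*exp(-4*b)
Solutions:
 u(b) = C1 - 3*b^4/4 + b^3/3 - b^2 + sqrt(3)*b - sqrt(3)*exp(-4*b)/4


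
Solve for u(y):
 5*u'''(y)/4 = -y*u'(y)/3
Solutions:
 u(y) = C1 + Integral(C2*airyai(-30^(2/3)*y/15) + C3*airybi(-30^(2/3)*y/15), y)


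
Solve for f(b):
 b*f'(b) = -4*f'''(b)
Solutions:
 f(b) = C1 + Integral(C2*airyai(-2^(1/3)*b/2) + C3*airybi(-2^(1/3)*b/2), b)


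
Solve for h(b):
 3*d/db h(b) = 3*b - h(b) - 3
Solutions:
 h(b) = C1*exp(-b/3) + 3*b - 12


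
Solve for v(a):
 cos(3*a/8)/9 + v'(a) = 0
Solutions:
 v(a) = C1 - 8*sin(3*a/8)/27


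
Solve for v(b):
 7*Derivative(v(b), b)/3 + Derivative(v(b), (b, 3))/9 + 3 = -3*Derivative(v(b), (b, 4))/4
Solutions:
 v(b) = C1 + C2*exp(b*(-8 + 8*2^(2/3)/(243*sqrt(2893849) + 413375)^(1/3) + 2^(1/3)*(243*sqrt(2893849) + 413375)^(1/3))/162)*sin(2^(1/3)*sqrt(3)*b*(-(243*sqrt(2893849) + 413375)^(1/3) + 8*2^(1/3)/(243*sqrt(2893849) + 413375)^(1/3))/162) + C3*exp(b*(-8 + 8*2^(2/3)/(243*sqrt(2893849) + 413375)^(1/3) + 2^(1/3)*(243*sqrt(2893849) + 413375)^(1/3))/162)*cos(2^(1/3)*sqrt(3)*b*(-(243*sqrt(2893849) + 413375)^(1/3) + 8*2^(1/3)/(243*sqrt(2893849) + 413375)^(1/3))/162) + C4*exp(-b*(8*2^(2/3)/(243*sqrt(2893849) + 413375)^(1/3) + 4 + 2^(1/3)*(243*sqrt(2893849) + 413375)^(1/3))/81) - 9*b/7


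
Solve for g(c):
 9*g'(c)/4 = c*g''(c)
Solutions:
 g(c) = C1 + C2*c^(13/4)


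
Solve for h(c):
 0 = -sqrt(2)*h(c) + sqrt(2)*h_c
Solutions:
 h(c) = C1*exp(c)


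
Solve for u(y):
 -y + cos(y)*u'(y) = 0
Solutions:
 u(y) = C1 + Integral(y/cos(y), y)


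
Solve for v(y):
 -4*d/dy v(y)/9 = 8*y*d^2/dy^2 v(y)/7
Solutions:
 v(y) = C1 + C2*y^(11/18)


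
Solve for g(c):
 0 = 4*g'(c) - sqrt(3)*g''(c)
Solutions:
 g(c) = C1 + C2*exp(4*sqrt(3)*c/3)


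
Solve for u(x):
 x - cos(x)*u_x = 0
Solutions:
 u(x) = C1 + Integral(x/cos(x), x)


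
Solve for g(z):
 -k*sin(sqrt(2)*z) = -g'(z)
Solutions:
 g(z) = C1 - sqrt(2)*k*cos(sqrt(2)*z)/2


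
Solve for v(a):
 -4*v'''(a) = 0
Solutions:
 v(a) = C1 + C2*a + C3*a^2


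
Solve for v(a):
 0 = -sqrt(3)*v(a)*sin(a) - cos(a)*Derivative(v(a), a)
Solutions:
 v(a) = C1*cos(a)^(sqrt(3))


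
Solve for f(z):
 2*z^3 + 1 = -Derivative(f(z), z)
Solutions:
 f(z) = C1 - z^4/2 - z


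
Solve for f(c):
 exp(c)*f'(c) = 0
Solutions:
 f(c) = C1


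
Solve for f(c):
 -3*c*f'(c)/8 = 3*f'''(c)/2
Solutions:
 f(c) = C1 + Integral(C2*airyai(-2^(1/3)*c/2) + C3*airybi(-2^(1/3)*c/2), c)


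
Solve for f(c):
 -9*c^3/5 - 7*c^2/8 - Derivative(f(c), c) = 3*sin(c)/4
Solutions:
 f(c) = C1 - 9*c^4/20 - 7*c^3/24 + 3*cos(c)/4


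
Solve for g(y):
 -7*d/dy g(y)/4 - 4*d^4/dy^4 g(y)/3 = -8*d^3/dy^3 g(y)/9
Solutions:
 g(y) = C1 + C2*exp(y*(32*2^(2/3)/(27*sqrt(310737) + 15053)^(1/3) + 16 + 2^(1/3)*(27*sqrt(310737) + 15053)^(1/3))/72)*sin(2^(1/3)*sqrt(3)*y*(-(27*sqrt(310737) + 15053)^(1/3) + 32*2^(1/3)/(27*sqrt(310737) + 15053)^(1/3))/72) + C3*exp(y*(32*2^(2/3)/(27*sqrt(310737) + 15053)^(1/3) + 16 + 2^(1/3)*(27*sqrt(310737) + 15053)^(1/3))/72)*cos(2^(1/3)*sqrt(3)*y*(-(27*sqrt(310737) + 15053)^(1/3) + 32*2^(1/3)/(27*sqrt(310737) + 15053)^(1/3))/72) + C4*exp(y*(-2^(1/3)*(27*sqrt(310737) + 15053)^(1/3) - 32*2^(2/3)/(27*sqrt(310737) + 15053)^(1/3) + 8)/36)


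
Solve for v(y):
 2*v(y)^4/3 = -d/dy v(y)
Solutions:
 v(y) = (-1 - sqrt(3)*I)*(1/(C1 + 2*y))^(1/3)/2
 v(y) = (-1 + sqrt(3)*I)*(1/(C1 + 2*y))^(1/3)/2
 v(y) = (1/(C1 + 2*y))^(1/3)


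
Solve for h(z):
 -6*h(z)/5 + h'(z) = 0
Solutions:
 h(z) = C1*exp(6*z/5)


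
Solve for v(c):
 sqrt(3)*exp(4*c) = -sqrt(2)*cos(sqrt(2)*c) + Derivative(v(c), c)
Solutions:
 v(c) = C1 + sqrt(3)*exp(4*c)/4 + sin(sqrt(2)*c)


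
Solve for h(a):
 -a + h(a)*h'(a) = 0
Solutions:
 h(a) = -sqrt(C1 + a^2)
 h(a) = sqrt(C1 + a^2)


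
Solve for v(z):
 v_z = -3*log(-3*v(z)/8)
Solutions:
 Integral(1/(log(-_y) - 3*log(2) + log(3)), (_y, v(z)))/3 = C1 - z


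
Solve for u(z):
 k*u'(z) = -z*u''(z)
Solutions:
 u(z) = C1 + z^(1 - re(k))*(C2*sin(log(z)*Abs(im(k))) + C3*cos(log(z)*im(k)))


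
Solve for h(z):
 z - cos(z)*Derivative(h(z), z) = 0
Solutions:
 h(z) = C1 + Integral(z/cos(z), z)


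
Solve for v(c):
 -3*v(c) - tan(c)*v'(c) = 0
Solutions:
 v(c) = C1/sin(c)^3


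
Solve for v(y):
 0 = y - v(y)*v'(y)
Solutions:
 v(y) = -sqrt(C1 + y^2)
 v(y) = sqrt(C1 + y^2)


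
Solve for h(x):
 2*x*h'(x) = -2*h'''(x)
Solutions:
 h(x) = C1 + Integral(C2*airyai(-x) + C3*airybi(-x), x)


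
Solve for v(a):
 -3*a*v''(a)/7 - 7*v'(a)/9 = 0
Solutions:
 v(a) = C1 + C2/a^(22/27)


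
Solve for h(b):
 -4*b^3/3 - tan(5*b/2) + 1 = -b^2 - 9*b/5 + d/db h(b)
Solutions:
 h(b) = C1 - b^4/3 + b^3/3 + 9*b^2/10 + b + 2*log(cos(5*b/2))/5


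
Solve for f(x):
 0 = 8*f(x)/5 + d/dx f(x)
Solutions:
 f(x) = C1*exp(-8*x/5)


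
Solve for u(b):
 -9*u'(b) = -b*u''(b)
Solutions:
 u(b) = C1 + C2*b^10


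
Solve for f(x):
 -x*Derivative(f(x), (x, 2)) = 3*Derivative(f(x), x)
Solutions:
 f(x) = C1 + C2/x^2


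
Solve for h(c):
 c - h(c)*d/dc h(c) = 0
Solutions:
 h(c) = -sqrt(C1 + c^2)
 h(c) = sqrt(C1 + c^2)


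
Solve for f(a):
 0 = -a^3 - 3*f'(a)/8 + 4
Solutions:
 f(a) = C1 - 2*a^4/3 + 32*a/3


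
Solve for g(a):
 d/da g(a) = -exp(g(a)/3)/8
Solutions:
 g(a) = 3*log(1/(C1 + a)) + 3*log(24)


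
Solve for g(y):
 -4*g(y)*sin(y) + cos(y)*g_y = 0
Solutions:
 g(y) = C1/cos(y)^4


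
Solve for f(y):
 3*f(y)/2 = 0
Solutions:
 f(y) = 0


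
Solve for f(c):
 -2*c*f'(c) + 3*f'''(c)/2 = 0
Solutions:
 f(c) = C1 + Integral(C2*airyai(6^(2/3)*c/3) + C3*airybi(6^(2/3)*c/3), c)


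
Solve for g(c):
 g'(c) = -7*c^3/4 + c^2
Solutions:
 g(c) = C1 - 7*c^4/16 + c^3/3


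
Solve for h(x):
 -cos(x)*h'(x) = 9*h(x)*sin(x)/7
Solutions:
 h(x) = C1*cos(x)^(9/7)


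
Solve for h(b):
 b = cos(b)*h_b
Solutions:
 h(b) = C1 + Integral(b/cos(b), b)


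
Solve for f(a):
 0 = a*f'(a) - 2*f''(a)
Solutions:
 f(a) = C1 + C2*erfi(a/2)


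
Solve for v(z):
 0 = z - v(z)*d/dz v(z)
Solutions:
 v(z) = -sqrt(C1 + z^2)
 v(z) = sqrt(C1 + z^2)


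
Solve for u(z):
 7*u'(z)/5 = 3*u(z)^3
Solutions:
 u(z) = -sqrt(14)*sqrt(-1/(C1 + 15*z))/2
 u(z) = sqrt(14)*sqrt(-1/(C1 + 15*z))/2


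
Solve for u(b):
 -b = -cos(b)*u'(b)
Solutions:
 u(b) = C1 + Integral(b/cos(b), b)


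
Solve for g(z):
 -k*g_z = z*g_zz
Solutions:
 g(z) = C1 + z^(1 - re(k))*(C2*sin(log(z)*Abs(im(k))) + C3*cos(log(z)*im(k)))


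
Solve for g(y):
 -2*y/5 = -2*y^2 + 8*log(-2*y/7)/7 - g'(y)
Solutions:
 g(y) = C1 - 2*y^3/3 + y^2/5 + 8*y*log(-y)/7 + 8*y*(-log(7) - 1 + log(2))/7


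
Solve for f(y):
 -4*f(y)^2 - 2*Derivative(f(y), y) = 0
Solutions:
 f(y) = 1/(C1 + 2*y)


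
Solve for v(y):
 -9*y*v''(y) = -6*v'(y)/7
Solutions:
 v(y) = C1 + C2*y^(23/21)


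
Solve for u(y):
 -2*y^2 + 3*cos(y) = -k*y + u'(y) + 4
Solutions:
 u(y) = C1 + k*y^2/2 - 2*y^3/3 - 4*y + 3*sin(y)


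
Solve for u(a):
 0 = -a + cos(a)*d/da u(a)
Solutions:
 u(a) = C1 + Integral(a/cos(a), a)


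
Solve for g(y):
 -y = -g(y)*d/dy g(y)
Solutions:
 g(y) = -sqrt(C1 + y^2)
 g(y) = sqrt(C1 + y^2)


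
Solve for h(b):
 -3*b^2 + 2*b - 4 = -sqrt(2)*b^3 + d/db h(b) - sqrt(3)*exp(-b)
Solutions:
 h(b) = C1 + sqrt(2)*b^4/4 - b^3 + b^2 - 4*b - sqrt(3)*exp(-b)


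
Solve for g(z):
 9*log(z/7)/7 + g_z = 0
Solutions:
 g(z) = C1 - 9*z*log(z)/7 + 9*z/7 + 9*z*log(7)/7


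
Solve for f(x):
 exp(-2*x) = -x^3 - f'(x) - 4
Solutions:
 f(x) = C1 - x^4/4 - 4*x + exp(-2*x)/2


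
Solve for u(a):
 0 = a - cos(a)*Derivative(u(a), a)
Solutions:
 u(a) = C1 + Integral(a/cos(a), a)


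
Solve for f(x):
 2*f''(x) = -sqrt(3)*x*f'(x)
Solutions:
 f(x) = C1 + C2*erf(3^(1/4)*x/2)


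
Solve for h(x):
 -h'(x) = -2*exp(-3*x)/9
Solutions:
 h(x) = C1 - 2*exp(-3*x)/27


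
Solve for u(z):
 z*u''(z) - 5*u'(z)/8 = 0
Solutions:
 u(z) = C1 + C2*z^(13/8)


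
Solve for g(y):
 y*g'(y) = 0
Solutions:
 g(y) = C1


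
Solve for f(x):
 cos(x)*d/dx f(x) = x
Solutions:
 f(x) = C1 + Integral(x/cos(x), x)


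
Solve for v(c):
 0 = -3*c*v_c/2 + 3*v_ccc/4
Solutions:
 v(c) = C1 + Integral(C2*airyai(2^(1/3)*c) + C3*airybi(2^(1/3)*c), c)


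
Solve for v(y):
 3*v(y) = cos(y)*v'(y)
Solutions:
 v(y) = C1*(sin(y) + 1)^(3/2)/(sin(y) - 1)^(3/2)


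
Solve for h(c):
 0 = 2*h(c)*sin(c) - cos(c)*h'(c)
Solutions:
 h(c) = C1/cos(c)^2


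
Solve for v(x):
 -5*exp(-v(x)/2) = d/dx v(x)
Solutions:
 v(x) = 2*log(C1 - 5*x/2)


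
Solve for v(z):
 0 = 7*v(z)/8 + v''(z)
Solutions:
 v(z) = C1*sin(sqrt(14)*z/4) + C2*cos(sqrt(14)*z/4)


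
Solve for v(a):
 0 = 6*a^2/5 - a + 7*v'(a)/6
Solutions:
 v(a) = C1 - 12*a^3/35 + 3*a^2/7


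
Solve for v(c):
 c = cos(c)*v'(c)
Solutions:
 v(c) = C1 + Integral(c/cos(c), c)


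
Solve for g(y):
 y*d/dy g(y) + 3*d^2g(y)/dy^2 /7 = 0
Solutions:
 g(y) = C1 + C2*erf(sqrt(42)*y/6)


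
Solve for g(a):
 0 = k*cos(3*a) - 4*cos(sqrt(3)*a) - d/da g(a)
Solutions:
 g(a) = C1 + k*sin(3*a)/3 - 4*sqrt(3)*sin(sqrt(3)*a)/3


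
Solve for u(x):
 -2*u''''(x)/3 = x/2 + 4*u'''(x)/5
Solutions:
 u(x) = C1 + C2*x + C3*x^2 + C4*exp(-6*x/5) - 5*x^4/192 + 25*x^3/288


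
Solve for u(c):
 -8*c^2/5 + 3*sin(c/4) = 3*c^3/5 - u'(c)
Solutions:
 u(c) = C1 + 3*c^4/20 + 8*c^3/15 + 12*cos(c/4)


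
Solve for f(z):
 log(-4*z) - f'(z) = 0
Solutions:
 f(z) = C1 + z*log(-z) + z*(-1 + 2*log(2))


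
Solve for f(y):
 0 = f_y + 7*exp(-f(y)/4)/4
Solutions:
 f(y) = 4*log(C1 - 7*y/16)


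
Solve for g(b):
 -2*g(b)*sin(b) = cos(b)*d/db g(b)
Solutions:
 g(b) = C1*cos(b)^2


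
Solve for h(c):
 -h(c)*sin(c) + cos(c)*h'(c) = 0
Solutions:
 h(c) = C1/cos(c)


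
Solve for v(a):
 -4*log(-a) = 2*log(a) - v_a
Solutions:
 v(a) = C1 + 6*a*log(a) + 2*a*(-3 + 2*I*pi)


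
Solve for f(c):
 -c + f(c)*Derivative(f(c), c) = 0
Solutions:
 f(c) = -sqrt(C1 + c^2)
 f(c) = sqrt(C1 + c^2)


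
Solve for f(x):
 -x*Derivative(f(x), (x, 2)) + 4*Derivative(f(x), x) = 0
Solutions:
 f(x) = C1 + C2*x^5


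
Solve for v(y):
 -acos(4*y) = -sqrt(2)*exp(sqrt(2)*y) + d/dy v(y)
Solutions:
 v(y) = C1 - y*acos(4*y) + sqrt(1 - 16*y^2)/4 + exp(sqrt(2)*y)


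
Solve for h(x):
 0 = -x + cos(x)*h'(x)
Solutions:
 h(x) = C1 + Integral(x/cos(x), x)


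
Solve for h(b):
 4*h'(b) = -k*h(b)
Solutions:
 h(b) = C1*exp(-b*k/4)


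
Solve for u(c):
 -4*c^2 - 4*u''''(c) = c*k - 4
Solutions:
 u(c) = C1 + C2*c + C3*c^2 + C4*c^3 - c^6/360 - c^5*k/480 + c^4/24


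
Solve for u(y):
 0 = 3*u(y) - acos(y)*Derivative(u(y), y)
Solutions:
 u(y) = C1*exp(3*Integral(1/acos(y), y))


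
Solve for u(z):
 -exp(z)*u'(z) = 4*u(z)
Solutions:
 u(z) = C1*exp(4*exp(-z))


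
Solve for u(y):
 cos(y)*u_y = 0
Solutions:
 u(y) = C1


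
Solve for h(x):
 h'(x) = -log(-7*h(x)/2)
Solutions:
 Integral(1/(log(-_y) - log(2) + log(7)), (_y, h(x))) = C1 - x


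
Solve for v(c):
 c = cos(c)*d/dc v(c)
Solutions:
 v(c) = C1 + Integral(c/cos(c), c)


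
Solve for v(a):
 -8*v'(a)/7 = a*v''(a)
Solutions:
 v(a) = C1 + C2/a^(1/7)


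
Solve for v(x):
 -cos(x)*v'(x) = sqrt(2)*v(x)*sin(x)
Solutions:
 v(x) = C1*cos(x)^(sqrt(2))


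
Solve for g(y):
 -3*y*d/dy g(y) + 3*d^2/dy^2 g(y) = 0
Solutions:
 g(y) = C1 + C2*erfi(sqrt(2)*y/2)


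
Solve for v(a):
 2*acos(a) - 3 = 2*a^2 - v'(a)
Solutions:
 v(a) = C1 + 2*a^3/3 - 2*a*acos(a) + 3*a + 2*sqrt(1 - a^2)


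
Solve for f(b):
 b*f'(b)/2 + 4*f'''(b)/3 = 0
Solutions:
 f(b) = C1 + Integral(C2*airyai(-3^(1/3)*b/2) + C3*airybi(-3^(1/3)*b/2), b)


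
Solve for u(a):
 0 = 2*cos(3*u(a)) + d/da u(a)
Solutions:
 u(a) = -asin((C1 + exp(12*a))/(C1 - exp(12*a)))/3 + pi/3
 u(a) = asin((C1 + exp(12*a))/(C1 - exp(12*a)))/3


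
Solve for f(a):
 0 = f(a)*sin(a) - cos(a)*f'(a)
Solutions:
 f(a) = C1/cos(a)


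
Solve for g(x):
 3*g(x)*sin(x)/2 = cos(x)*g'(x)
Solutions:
 g(x) = C1/cos(x)^(3/2)


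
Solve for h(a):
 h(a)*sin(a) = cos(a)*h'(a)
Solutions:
 h(a) = C1/cos(a)


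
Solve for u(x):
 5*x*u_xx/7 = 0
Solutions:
 u(x) = C1 + C2*x


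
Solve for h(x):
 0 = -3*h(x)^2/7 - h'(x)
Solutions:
 h(x) = 7/(C1 + 3*x)


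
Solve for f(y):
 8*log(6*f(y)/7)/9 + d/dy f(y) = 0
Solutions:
 9*Integral(1/(log(_y) - log(7) + log(6)), (_y, f(y)))/8 = C1 - y


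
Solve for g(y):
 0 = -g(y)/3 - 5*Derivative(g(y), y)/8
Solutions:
 g(y) = C1*exp(-8*y/15)


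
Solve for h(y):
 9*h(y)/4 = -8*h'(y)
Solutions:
 h(y) = C1*exp(-9*y/32)


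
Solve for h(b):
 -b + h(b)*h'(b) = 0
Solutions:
 h(b) = -sqrt(C1 + b^2)
 h(b) = sqrt(C1 + b^2)


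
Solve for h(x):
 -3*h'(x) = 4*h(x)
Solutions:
 h(x) = C1*exp(-4*x/3)


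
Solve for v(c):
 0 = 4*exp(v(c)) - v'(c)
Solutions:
 v(c) = log(-1/(C1 + 4*c))


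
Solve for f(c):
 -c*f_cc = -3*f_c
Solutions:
 f(c) = C1 + C2*c^4


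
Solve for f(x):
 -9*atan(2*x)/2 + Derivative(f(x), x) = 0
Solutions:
 f(x) = C1 + 9*x*atan(2*x)/2 - 9*log(4*x^2 + 1)/8


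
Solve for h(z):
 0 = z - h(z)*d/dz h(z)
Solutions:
 h(z) = -sqrt(C1 + z^2)
 h(z) = sqrt(C1 + z^2)


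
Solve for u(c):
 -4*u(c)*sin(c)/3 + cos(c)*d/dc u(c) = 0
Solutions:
 u(c) = C1/cos(c)^(4/3)


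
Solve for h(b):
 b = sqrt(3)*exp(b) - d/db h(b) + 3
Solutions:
 h(b) = C1 - b^2/2 + 3*b + sqrt(3)*exp(b)


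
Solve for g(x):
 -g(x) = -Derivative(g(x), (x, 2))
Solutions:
 g(x) = C1*exp(-x) + C2*exp(x)


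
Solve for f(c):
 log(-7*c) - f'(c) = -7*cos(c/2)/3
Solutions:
 f(c) = C1 + c*log(-c) - c + c*log(7) + 14*sin(c/2)/3


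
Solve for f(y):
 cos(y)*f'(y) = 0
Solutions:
 f(y) = C1


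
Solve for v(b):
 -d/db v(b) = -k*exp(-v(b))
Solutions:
 v(b) = log(C1 + b*k)


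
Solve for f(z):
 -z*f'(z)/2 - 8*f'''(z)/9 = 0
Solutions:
 f(z) = C1 + Integral(C2*airyai(-6^(2/3)*z/4) + C3*airybi(-6^(2/3)*z/4), z)


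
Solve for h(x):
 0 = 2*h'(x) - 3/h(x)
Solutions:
 h(x) = -sqrt(C1 + 3*x)
 h(x) = sqrt(C1 + 3*x)


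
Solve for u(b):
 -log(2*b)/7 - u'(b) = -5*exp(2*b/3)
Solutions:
 u(b) = C1 - b*log(b)/7 + b*(1 - log(2))/7 + 15*exp(2*b/3)/2


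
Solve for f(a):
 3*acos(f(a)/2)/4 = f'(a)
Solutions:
 Integral(1/acos(_y/2), (_y, f(a))) = C1 + 3*a/4


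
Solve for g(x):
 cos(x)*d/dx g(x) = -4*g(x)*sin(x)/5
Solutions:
 g(x) = C1*cos(x)^(4/5)


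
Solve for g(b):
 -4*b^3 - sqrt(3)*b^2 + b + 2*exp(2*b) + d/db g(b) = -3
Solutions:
 g(b) = C1 + b^4 + sqrt(3)*b^3/3 - b^2/2 - 3*b - exp(2*b)


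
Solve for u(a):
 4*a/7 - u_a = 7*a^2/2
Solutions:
 u(a) = C1 - 7*a^3/6 + 2*a^2/7


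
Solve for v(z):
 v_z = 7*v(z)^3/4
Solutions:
 v(z) = -sqrt(2)*sqrt(-1/(C1 + 7*z))
 v(z) = sqrt(2)*sqrt(-1/(C1 + 7*z))


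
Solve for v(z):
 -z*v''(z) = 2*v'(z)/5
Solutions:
 v(z) = C1 + C2*z^(3/5)


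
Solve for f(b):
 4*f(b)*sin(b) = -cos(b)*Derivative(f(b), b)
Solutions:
 f(b) = C1*cos(b)^4


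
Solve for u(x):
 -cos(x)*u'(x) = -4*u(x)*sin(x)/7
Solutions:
 u(x) = C1/cos(x)^(4/7)


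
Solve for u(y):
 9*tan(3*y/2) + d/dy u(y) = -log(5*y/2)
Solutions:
 u(y) = C1 - y*log(y) - y*log(5) + y*log(2) + y + 6*log(cos(3*y/2))


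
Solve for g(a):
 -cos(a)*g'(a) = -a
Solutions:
 g(a) = C1 + Integral(a/cos(a), a)


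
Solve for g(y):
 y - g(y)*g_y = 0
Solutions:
 g(y) = -sqrt(C1 + y^2)
 g(y) = sqrt(C1 + y^2)


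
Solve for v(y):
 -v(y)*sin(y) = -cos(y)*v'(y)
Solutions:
 v(y) = C1/cos(y)


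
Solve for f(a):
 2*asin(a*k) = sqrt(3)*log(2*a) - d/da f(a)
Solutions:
 f(a) = C1 + sqrt(3)*a*(log(a) - 1) + sqrt(3)*a*log(2) - 2*Piecewise((a*asin(a*k) + sqrt(-a^2*k^2 + 1)/k, Ne(k, 0)), (0, True))


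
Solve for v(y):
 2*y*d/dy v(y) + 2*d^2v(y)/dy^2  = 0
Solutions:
 v(y) = C1 + C2*erf(sqrt(2)*y/2)


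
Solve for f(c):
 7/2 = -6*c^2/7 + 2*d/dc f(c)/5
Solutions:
 f(c) = C1 + 5*c^3/7 + 35*c/4


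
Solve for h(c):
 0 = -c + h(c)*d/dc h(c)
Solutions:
 h(c) = -sqrt(C1 + c^2)
 h(c) = sqrt(C1 + c^2)


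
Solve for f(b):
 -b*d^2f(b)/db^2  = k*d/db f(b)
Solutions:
 f(b) = C1 + b^(1 - re(k))*(C2*sin(log(b)*Abs(im(k))) + C3*cos(log(b)*im(k)))


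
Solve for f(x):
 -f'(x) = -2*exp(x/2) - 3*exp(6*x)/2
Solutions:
 f(x) = C1 + 4*exp(x/2) + exp(6*x)/4


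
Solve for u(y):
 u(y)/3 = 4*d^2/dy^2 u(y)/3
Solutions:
 u(y) = C1*exp(-y/2) + C2*exp(y/2)


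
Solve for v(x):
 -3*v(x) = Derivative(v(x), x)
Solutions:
 v(x) = C1*exp(-3*x)


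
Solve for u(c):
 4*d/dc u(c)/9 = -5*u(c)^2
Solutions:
 u(c) = 4/(C1 + 45*c)


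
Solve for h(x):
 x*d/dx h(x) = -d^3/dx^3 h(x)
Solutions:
 h(x) = C1 + Integral(C2*airyai(-x) + C3*airybi(-x), x)


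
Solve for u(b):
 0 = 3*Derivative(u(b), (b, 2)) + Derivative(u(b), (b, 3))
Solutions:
 u(b) = C1 + C2*b + C3*exp(-3*b)


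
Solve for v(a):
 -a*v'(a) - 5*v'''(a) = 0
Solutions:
 v(a) = C1 + Integral(C2*airyai(-5^(2/3)*a/5) + C3*airybi(-5^(2/3)*a/5), a)


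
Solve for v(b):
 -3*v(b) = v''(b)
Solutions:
 v(b) = C1*sin(sqrt(3)*b) + C2*cos(sqrt(3)*b)


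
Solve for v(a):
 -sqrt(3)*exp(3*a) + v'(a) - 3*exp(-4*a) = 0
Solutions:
 v(a) = C1 + sqrt(3)*exp(3*a)/3 - 3*exp(-4*a)/4


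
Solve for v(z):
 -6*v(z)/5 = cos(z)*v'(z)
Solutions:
 v(z) = C1*(sin(z) - 1)^(3/5)/(sin(z) + 1)^(3/5)


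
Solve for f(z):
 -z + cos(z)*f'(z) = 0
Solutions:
 f(z) = C1 + Integral(z/cos(z), z)


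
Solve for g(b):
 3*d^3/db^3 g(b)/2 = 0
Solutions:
 g(b) = C1 + C2*b + C3*b^2


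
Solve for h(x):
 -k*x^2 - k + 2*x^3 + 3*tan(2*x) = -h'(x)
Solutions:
 h(x) = C1 + k*x^3/3 + k*x - x^4/2 + 3*log(cos(2*x))/2


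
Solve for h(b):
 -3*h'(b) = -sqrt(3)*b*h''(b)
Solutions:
 h(b) = C1 + C2*b^(1 + sqrt(3))


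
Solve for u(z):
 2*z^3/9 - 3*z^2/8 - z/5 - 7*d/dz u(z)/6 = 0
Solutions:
 u(z) = C1 + z^4/21 - 3*z^3/28 - 3*z^2/35


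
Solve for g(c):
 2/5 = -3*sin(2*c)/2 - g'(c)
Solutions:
 g(c) = C1 - 2*c/5 + 3*cos(2*c)/4


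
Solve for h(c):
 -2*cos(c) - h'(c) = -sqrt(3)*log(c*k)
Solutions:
 h(c) = C1 + sqrt(3)*c*(log(c*k) - 1) - 2*sin(c)


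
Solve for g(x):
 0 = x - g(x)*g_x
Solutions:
 g(x) = -sqrt(C1 + x^2)
 g(x) = sqrt(C1 + x^2)


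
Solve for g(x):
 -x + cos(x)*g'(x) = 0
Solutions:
 g(x) = C1 + Integral(x/cos(x), x)


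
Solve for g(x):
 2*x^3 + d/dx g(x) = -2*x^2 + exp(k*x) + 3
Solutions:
 g(x) = C1 - x^4/2 - 2*x^3/3 + 3*x + exp(k*x)/k


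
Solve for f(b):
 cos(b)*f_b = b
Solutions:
 f(b) = C1 + Integral(b/cos(b), b)


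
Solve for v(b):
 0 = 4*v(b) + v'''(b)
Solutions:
 v(b) = C3*exp(-2^(2/3)*b) + (C1*sin(2^(2/3)*sqrt(3)*b/2) + C2*cos(2^(2/3)*sqrt(3)*b/2))*exp(2^(2/3)*b/2)


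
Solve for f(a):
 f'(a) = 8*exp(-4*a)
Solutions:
 f(a) = C1 - 2*exp(-4*a)


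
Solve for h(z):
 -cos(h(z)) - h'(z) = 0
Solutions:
 h(z) = pi - asin((C1 + exp(2*z))/(C1 - exp(2*z)))
 h(z) = asin((C1 + exp(2*z))/(C1 - exp(2*z)))


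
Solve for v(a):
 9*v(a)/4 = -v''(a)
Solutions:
 v(a) = C1*sin(3*a/2) + C2*cos(3*a/2)


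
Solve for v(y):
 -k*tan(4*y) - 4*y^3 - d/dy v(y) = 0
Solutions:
 v(y) = C1 + k*log(cos(4*y))/4 - y^4


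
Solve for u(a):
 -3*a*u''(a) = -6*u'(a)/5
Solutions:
 u(a) = C1 + C2*a^(7/5)


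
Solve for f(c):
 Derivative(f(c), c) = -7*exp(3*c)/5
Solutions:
 f(c) = C1 - 7*exp(3*c)/15


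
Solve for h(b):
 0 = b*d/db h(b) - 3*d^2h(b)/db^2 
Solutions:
 h(b) = C1 + C2*erfi(sqrt(6)*b/6)


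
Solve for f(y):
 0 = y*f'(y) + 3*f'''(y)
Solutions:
 f(y) = C1 + Integral(C2*airyai(-3^(2/3)*y/3) + C3*airybi(-3^(2/3)*y/3), y)


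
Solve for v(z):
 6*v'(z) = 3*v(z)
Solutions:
 v(z) = C1*exp(z/2)


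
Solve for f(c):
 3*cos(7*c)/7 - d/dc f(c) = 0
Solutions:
 f(c) = C1 + 3*sin(7*c)/49


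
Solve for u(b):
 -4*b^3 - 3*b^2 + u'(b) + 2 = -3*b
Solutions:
 u(b) = C1 + b^4 + b^3 - 3*b^2/2 - 2*b


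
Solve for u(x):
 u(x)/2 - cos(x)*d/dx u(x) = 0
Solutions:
 u(x) = C1*(sin(x) + 1)^(1/4)/(sin(x) - 1)^(1/4)


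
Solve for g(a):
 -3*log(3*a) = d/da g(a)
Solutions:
 g(a) = C1 - 3*a*log(a) - a*log(27) + 3*a


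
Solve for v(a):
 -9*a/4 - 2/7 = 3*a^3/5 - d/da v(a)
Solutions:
 v(a) = C1 + 3*a^4/20 + 9*a^2/8 + 2*a/7


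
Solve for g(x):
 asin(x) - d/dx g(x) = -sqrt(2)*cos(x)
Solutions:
 g(x) = C1 + x*asin(x) + sqrt(1 - x^2) + sqrt(2)*sin(x)


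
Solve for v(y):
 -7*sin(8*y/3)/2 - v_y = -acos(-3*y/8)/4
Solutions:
 v(y) = C1 + y*acos(-3*y/8)/4 + sqrt(64 - 9*y^2)/12 + 21*cos(8*y/3)/16


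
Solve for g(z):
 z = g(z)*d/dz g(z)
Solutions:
 g(z) = -sqrt(C1 + z^2)
 g(z) = sqrt(C1 + z^2)


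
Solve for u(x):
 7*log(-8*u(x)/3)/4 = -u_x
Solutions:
 4*Integral(1/(log(-_y) - log(3) + 3*log(2)), (_y, u(x)))/7 = C1 - x


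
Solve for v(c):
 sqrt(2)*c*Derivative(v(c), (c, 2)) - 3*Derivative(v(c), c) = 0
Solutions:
 v(c) = C1 + C2*c^(1 + 3*sqrt(2)/2)


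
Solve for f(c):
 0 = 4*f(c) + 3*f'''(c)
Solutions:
 f(c) = C3*exp(-6^(2/3)*c/3) + (C1*sin(2^(2/3)*3^(1/6)*c/2) + C2*cos(2^(2/3)*3^(1/6)*c/2))*exp(6^(2/3)*c/6)


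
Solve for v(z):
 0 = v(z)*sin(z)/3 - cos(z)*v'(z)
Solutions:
 v(z) = C1/cos(z)^(1/3)


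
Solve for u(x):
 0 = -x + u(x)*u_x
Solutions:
 u(x) = -sqrt(C1 + x^2)
 u(x) = sqrt(C1 + x^2)


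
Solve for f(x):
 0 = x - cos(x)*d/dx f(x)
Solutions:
 f(x) = C1 + Integral(x/cos(x), x)


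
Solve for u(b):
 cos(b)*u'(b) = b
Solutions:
 u(b) = C1 + Integral(b/cos(b), b)


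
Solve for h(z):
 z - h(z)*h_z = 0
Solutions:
 h(z) = -sqrt(C1 + z^2)
 h(z) = sqrt(C1 + z^2)


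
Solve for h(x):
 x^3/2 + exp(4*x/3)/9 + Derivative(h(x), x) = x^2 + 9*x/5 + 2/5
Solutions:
 h(x) = C1 - x^4/8 + x^3/3 + 9*x^2/10 + 2*x/5 - exp(4*x/3)/12


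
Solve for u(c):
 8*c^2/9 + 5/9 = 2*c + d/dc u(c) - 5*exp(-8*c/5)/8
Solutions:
 u(c) = C1 + 8*c^3/27 - c^2 + 5*c/9 - 25*exp(-8*c/5)/64


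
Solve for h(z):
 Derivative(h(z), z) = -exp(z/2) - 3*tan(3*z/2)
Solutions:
 h(z) = C1 - 2*exp(z/2) + 2*log(cos(3*z/2))


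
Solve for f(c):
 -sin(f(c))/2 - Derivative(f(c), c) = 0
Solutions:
 f(c) = -acos((-C1 - exp(c))/(C1 - exp(c))) + 2*pi
 f(c) = acos((-C1 - exp(c))/(C1 - exp(c)))


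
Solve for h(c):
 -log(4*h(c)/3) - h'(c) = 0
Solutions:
 Integral(1/(log(_y) - log(3) + 2*log(2)), (_y, h(c))) = C1 - c


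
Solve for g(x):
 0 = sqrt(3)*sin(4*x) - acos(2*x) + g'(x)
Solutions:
 g(x) = C1 + x*acos(2*x) - sqrt(1 - 4*x^2)/2 + sqrt(3)*cos(4*x)/4


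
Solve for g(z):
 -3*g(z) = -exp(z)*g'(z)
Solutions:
 g(z) = C1*exp(-3*exp(-z))


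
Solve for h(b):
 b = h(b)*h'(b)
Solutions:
 h(b) = -sqrt(C1 + b^2)
 h(b) = sqrt(C1 + b^2)


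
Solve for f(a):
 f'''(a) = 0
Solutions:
 f(a) = C1 + C2*a + C3*a^2


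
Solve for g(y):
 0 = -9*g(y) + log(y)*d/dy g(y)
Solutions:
 g(y) = C1*exp(9*li(y))


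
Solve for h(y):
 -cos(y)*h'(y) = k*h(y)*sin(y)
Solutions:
 h(y) = C1*exp(k*log(cos(y)))


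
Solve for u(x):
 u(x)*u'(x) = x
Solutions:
 u(x) = -sqrt(C1 + x^2)
 u(x) = sqrt(C1 + x^2)


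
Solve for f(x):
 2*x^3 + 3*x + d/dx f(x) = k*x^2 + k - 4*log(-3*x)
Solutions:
 f(x) = C1 + k*x^3/3 - x^4/2 - 3*x^2/2 + x*(k - 4*log(3) + 4) - 4*x*log(-x)


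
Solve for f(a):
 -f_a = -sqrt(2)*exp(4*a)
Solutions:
 f(a) = C1 + sqrt(2)*exp(4*a)/4


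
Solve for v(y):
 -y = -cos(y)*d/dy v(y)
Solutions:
 v(y) = C1 + Integral(y/cos(y), y)


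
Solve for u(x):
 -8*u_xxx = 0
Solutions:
 u(x) = C1 + C2*x + C3*x^2


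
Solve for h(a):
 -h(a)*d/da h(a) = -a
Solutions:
 h(a) = -sqrt(C1 + a^2)
 h(a) = sqrt(C1 + a^2)


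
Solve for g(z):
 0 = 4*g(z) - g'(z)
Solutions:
 g(z) = C1*exp(4*z)


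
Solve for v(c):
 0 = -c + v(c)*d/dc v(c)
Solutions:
 v(c) = -sqrt(C1 + c^2)
 v(c) = sqrt(C1 + c^2)


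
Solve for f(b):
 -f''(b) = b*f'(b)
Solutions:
 f(b) = C1 + C2*erf(sqrt(2)*b/2)


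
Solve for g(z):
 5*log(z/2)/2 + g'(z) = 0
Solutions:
 g(z) = C1 - 5*z*log(z)/2 + 5*z*log(2)/2 + 5*z/2


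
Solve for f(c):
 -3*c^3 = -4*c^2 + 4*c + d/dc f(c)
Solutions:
 f(c) = C1 - 3*c^4/4 + 4*c^3/3 - 2*c^2


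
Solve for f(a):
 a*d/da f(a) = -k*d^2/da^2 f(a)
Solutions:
 f(a) = C1 + C2*sqrt(k)*erf(sqrt(2)*a*sqrt(1/k)/2)


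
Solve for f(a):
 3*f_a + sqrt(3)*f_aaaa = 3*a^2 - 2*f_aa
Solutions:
 f(a) = C1 + C2*exp(-a*(-2^(2/3)*3^(1/6)*(27 + sqrt(32*sqrt(3) + 729))^(1/3) + 4*6^(1/3)/(27 + sqrt(32*sqrt(3) + 729))^(1/3))/12)*sin(a*(4*2^(1/3)*3^(5/6)/(27 + sqrt(32*sqrt(3) + 729))^(1/3) + 6^(2/3)*(27 + sqrt(32*sqrt(3) + 729))^(1/3))/12) + C3*exp(-a*(-2^(2/3)*3^(1/6)*(27 + sqrt(32*sqrt(3) + 729))^(1/3) + 4*6^(1/3)/(27 + sqrt(32*sqrt(3) + 729))^(1/3))/12)*cos(a*(4*2^(1/3)*3^(5/6)/(27 + sqrt(32*sqrt(3) + 729))^(1/3) + 6^(2/3)*(27 + sqrt(32*sqrt(3) + 729))^(1/3))/12) + C4*exp(a*(-2^(2/3)*3^(1/6)*(27 + sqrt(32*sqrt(3) + 729))^(1/3) + 4*6^(1/3)/(27 + sqrt(32*sqrt(3) + 729))^(1/3))/6) + a^3/3 - 2*a^2/3 + 8*a/9


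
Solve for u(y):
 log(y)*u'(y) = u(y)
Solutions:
 u(y) = C1*exp(li(y))


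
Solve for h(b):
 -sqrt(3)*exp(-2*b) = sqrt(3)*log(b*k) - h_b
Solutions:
 h(b) = C1 + sqrt(3)*b*log(b*k) - sqrt(3)*b - sqrt(3)*exp(-2*b)/2


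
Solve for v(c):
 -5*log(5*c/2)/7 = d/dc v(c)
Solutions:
 v(c) = C1 - 5*c*log(c)/7 - 5*c*log(5)/7 + 5*c*log(2)/7 + 5*c/7


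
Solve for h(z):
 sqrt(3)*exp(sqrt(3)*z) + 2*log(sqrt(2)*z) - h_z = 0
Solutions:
 h(z) = C1 + 2*z*log(z) + z*(-2 + log(2)) + exp(sqrt(3)*z)


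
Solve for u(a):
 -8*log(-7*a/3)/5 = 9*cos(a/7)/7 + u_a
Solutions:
 u(a) = C1 - 8*a*log(-a)/5 - 8*a*log(7)/5 + 8*a/5 + 8*a*log(3)/5 - 9*sin(a/7)


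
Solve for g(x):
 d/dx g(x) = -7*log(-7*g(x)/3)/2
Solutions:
 2*Integral(1/(log(-_y) - log(3) + log(7)), (_y, g(x)))/7 = C1 - x


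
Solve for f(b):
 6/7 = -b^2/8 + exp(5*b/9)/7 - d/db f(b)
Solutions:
 f(b) = C1 - b^3/24 - 6*b/7 + 9*exp(5*b/9)/35


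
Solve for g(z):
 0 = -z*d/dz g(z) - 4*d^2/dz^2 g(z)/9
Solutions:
 g(z) = C1 + C2*erf(3*sqrt(2)*z/4)


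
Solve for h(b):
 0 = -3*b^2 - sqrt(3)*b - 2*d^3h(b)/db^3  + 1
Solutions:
 h(b) = C1 + C2*b + C3*b^2 - b^5/40 - sqrt(3)*b^4/48 + b^3/12


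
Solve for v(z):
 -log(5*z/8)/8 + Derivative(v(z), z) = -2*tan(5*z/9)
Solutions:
 v(z) = C1 + z*log(z)/8 - 3*z*log(2)/8 - z/8 + z*log(5)/8 + 18*log(cos(5*z/9))/5


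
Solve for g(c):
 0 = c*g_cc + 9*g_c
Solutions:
 g(c) = C1 + C2/c^8


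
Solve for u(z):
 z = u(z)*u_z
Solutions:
 u(z) = -sqrt(C1 + z^2)
 u(z) = sqrt(C1 + z^2)


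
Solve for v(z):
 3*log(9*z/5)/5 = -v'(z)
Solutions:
 v(z) = C1 - 3*z*log(z)/5 - 6*z*log(3)/5 + 3*z/5 + 3*z*log(5)/5


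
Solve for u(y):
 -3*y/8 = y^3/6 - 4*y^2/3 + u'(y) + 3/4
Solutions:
 u(y) = C1 - y^4/24 + 4*y^3/9 - 3*y^2/16 - 3*y/4


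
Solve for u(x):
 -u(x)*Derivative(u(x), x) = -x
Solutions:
 u(x) = -sqrt(C1 + x^2)
 u(x) = sqrt(C1 + x^2)


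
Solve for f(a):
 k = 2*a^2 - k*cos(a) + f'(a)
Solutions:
 f(a) = C1 - 2*a^3/3 + a*k + k*sin(a)


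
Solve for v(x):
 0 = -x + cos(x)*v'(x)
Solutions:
 v(x) = C1 + Integral(x/cos(x), x)


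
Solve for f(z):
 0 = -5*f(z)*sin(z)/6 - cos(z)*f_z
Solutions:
 f(z) = C1*cos(z)^(5/6)


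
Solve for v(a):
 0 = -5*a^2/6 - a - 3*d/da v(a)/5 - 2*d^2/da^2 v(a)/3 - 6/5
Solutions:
 v(a) = C1 + C2*exp(-9*a/10) - 25*a^3/54 + 115*a^2/162 - 2608*a/729


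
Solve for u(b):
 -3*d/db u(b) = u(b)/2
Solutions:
 u(b) = C1*exp(-b/6)


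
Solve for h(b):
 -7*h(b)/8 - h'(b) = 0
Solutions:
 h(b) = C1*exp(-7*b/8)


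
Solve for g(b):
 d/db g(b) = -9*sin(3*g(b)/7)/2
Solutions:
 9*b/2 + 7*log(cos(3*g(b)/7) - 1)/6 - 7*log(cos(3*g(b)/7) + 1)/6 = C1


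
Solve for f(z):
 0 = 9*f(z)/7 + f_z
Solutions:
 f(z) = C1*exp(-9*z/7)


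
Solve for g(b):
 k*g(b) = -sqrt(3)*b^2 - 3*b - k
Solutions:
 g(b) = (-sqrt(3)*b^2 - 3*b - k)/k


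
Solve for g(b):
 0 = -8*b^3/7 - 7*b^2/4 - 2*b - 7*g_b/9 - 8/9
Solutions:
 g(b) = C1 - 18*b^4/49 - 3*b^3/4 - 9*b^2/7 - 8*b/7


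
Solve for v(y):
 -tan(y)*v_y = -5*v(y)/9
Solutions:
 v(y) = C1*sin(y)^(5/9)


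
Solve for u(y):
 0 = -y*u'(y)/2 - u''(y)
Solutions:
 u(y) = C1 + C2*erf(y/2)


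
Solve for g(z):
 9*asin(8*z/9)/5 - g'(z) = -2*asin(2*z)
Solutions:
 g(z) = C1 + 9*z*asin(8*z/9)/5 + 2*z*asin(2*z) + sqrt(1 - 4*z^2) + 9*sqrt(81 - 64*z^2)/40


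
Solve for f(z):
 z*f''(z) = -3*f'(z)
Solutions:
 f(z) = C1 + C2/z^2


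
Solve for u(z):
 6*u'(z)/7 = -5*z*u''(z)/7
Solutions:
 u(z) = C1 + C2/z^(1/5)


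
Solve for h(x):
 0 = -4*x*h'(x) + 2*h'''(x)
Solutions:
 h(x) = C1 + Integral(C2*airyai(2^(1/3)*x) + C3*airybi(2^(1/3)*x), x)


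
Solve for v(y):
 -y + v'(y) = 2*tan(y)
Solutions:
 v(y) = C1 + y^2/2 - 2*log(cos(y))


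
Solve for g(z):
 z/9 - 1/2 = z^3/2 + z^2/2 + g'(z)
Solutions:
 g(z) = C1 - z^4/8 - z^3/6 + z^2/18 - z/2


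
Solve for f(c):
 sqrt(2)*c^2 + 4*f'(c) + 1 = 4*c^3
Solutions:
 f(c) = C1 + c^4/4 - sqrt(2)*c^3/12 - c/4


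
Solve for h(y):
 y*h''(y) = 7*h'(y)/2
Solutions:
 h(y) = C1 + C2*y^(9/2)


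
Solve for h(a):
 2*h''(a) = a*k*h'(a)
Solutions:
 h(a) = Piecewise((-sqrt(pi)*C1*erf(a*sqrt(-k)/2)/sqrt(-k) - C2, (k > 0) | (k < 0)), (-C1*a - C2, True))


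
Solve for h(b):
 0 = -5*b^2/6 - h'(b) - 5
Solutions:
 h(b) = C1 - 5*b^3/18 - 5*b


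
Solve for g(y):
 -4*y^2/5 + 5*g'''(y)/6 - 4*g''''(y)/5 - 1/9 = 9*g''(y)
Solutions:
 g(y) = C1 + C2*y - y^4/135 - 2*y^3/729 + 317*y^2/328050 + (C3*sin(sqrt(25295)*y/48) + C4*cos(sqrt(25295)*y/48))*exp(25*y/48)


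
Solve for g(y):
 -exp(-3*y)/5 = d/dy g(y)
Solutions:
 g(y) = C1 + exp(-3*y)/15


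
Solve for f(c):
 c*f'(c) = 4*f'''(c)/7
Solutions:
 f(c) = C1 + Integral(C2*airyai(14^(1/3)*c/2) + C3*airybi(14^(1/3)*c/2), c)


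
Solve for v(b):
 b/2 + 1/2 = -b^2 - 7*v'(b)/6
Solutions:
 v(b) = C1 - 2*b^3/7 - 3*b^2/14 - 3*b/7


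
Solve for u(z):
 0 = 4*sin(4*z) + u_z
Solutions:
 u(z) = C1 + cos(4*z)


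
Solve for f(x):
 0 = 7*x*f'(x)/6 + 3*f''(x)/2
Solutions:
 f(x) = C1 + C2*erf(sqrt(14)*x/6)


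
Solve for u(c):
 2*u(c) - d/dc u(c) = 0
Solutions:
 u(c) = C1*exp(2*c)


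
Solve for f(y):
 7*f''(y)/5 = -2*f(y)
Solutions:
 f(y) = C1*sin(sqrt(70)*y/7) + C2*cos(sqrt(70)*y/7)


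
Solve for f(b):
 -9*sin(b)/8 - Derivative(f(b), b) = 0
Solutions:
 f(b) = C1 + 9*cos(b)/8


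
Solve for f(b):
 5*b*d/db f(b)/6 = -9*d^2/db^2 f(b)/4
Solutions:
 f(b) = C1 + C2*erf(sqrt(15)*b/9)


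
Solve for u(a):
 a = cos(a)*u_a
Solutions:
 u(a) = C1 + Integral(a/cos(a), a)


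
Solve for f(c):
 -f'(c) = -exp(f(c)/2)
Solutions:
 f(c) = 2*log(-1/(C1 + c)) + 2*log(2)


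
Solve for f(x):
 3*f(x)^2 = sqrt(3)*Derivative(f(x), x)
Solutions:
 f(x) = -1/(C1 + sqrt(3)*x)


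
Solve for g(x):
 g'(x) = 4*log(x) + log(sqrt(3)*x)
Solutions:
 g(x) = C1 + 5*x*log(x) - 5*x + x*log(3)/2


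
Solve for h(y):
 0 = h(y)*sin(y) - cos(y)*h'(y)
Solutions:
 h(y) = C1/cos(y)


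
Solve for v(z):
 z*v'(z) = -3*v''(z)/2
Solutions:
 v(z) = C1 + C2*erf(sqrt(3)*z/3)


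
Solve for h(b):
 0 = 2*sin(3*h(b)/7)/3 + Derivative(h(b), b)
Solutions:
 2*b/3 + 7*log(cos(3*h(b)/7) - 1)/6 - 7*log(cos(3*h(b)/7) + 1)/6 = C1


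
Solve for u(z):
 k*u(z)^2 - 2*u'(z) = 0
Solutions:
 u(z) = -2/(C1 + k*z)


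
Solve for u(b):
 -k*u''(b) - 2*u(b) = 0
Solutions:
 u(b) = C1*exp(-sqrt(2)*b*sqrt(-1/k)) + C2*exp(sqrt(2)*b*sqrt(-1/k))


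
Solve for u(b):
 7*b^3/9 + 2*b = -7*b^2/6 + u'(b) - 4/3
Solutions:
 u(b) = C1 + 7*b^4/36 + 7*b^3/18 + b^2 + 4*b/3


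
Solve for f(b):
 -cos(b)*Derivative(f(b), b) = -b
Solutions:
 f(b) = C1 + Integral(b/cos(b), b)


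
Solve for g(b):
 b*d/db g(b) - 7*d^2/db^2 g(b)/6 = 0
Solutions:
 g(b) = C1 + C2*erfi(sqrt(21)*b/7)


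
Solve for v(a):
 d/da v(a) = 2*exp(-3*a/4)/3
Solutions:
 v(a) = C1 - 8*exp(-3*a/4)/9


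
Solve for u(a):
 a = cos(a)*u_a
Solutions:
 u(a) = C1 + Integral(a/cos(a), a)


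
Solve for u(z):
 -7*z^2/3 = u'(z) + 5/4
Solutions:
 u(z) = C1 - 7*z^3/9 - 5*z/4


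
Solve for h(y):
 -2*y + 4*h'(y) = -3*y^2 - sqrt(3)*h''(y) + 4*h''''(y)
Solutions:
 h(y) = C1 + C2*exp(-y*(3^(5/6)/(sqrt(144 - sqrt(3)) + 12)^(1/3) + 3^(2/3)*(sqrt(144 - sqrt(3)) + 12)^(1/3))/12)*sin(y*(-3^(1/6)*(sqrt(144 - sqrt(3)) + 12)^(1/3) + 3^(1/3)/(sqrt(144 - sqrt(3)) + 12)^(1/3))/4) + C3*exp(-y*(3^(5/6)/(sqrt(144 - sqrt(3)) + 12)^(1/3) + 3^(2/3)*(sqrt(144 - sqrt(3)) + 12)^(1/3))/12)*cos(y*(-3^(1/6)*(sqrt(144 - sqrt(3)) + 12)^(1/3) + 3^(1/3)/(sqrt(144 - sqrt(3)) + 12)^(1/3))/4) + C4*exp(y*(3^(5/6)/(sqrt(144 - sqrt(3)) + 12)^(1/3) + 3^(2/3)*(sqrt(144 - sqrt(3)) + 12)^(1/3))/6) - y^3/4 + y^2/4 + 3*sqrt(3)*y^2/16 - 9*y/32 - sqrt(3)*y/8
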